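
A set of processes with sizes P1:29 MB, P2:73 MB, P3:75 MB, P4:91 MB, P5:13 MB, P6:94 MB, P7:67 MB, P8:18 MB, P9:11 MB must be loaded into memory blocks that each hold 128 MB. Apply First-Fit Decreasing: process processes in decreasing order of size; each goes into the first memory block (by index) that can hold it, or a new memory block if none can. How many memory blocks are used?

5

Sorted descending: 94, 91, 75, 73, 67, 29, 18, 13, 11.
Put 94 MB in memory block 1; 34 MB remain.
Put 91 MB in memory block 2; 37 MB remain.
Put 75 MB in memory block 3; 53 MB remain.
Put 73 MB in memory block 4; 55 MB remain.
Put 67 MB in memory block 5; 61 MB remain.
Put 29 MB in memory block 1; 5 MB remain.
Put 18 MB in memory block 2; 19 MB remain.
Put 13 MB in memory block 2; 6 MB remain.
Put 11 MB in memory block 3; 42 MB remain.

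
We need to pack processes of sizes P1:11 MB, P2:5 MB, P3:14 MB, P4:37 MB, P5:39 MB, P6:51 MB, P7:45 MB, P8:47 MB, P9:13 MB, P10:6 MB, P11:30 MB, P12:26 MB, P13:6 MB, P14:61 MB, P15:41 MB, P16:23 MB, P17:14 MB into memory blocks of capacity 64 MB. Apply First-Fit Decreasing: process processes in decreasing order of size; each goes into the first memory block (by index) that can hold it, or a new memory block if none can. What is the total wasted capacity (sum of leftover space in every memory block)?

Sorted descending: 61, 51, 47, 45, 41, 39, 37, 30, 26, 23, 14, 14, 13, 11, 6, 6, 5.
memory block 1: place 61 MB, 3 MB left
memory block 2: place 51 MB, 13 MB left
memory block 3: place 47 MB, 17 MB left
memory block 4: place 45 MB, 19 MB left
memory block 5: place 41 MB, 23 MB left
memory block 6: place 39 MB, 25 MB left
memory block 7: place 37 MB, 27 MB left
memory block 8: place 30 MB, 34 MB left
memory block 7: place 26 MB, 1 MB left
memory block 5: place 23 MB, 0 MB left
memory block 3: place 14 MB, 3 MB left
memory block 4: place 14 MB, 5 MB left
memory block 2: place 13 MB, 0 MB left
memory block 6: place 11 MB, 14 MB left
memory block 6: place 6 MB, 8 MB left
memory block 6: place 6 MB, 2 MB left
memory block 4: place 5 MB, 0 MB left
8 memory blocks × 64 MB = 512 MB; used 469 MB; unused 43 MB.

43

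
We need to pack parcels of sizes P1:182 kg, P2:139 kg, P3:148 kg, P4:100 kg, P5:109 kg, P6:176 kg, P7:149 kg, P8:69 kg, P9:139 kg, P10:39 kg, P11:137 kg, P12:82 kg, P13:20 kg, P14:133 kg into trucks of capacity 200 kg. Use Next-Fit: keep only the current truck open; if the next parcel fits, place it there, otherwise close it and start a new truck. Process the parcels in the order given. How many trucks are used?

12 trucks

Put P1 (182 kg) in truck 1; 18 kg remain.
Put P2 (139 kg) in truck 2; 61 kg remain.
Put P3 (148 kg) in truck 3; 52 kg remain.
Put P4 (100 kg) in truck 4; 100 kg remain.
Put P5 (109 kg) in truck 5; 91 kg remain.
Put P6 (176 kg) in truck 6; 24 kg remain.
Put P7 (149 kg) in truck 7; 51 kg remain.
Put P8 (69 kg) in truck 8; 131 kg remain.
Put P9 (139 kg) in truck 9; 61 kg remain.
Put P10 (39 kg) in truck 9; 22 kg remain.
Put P11 (137 kg) in truck 10; 63 kg remain.
Put P12 (82 kg) in truck 11; 118 kg remain.
Put P13 (20 kg) in truck 11; 98 kg remain.
Put P14 (133 kg) in truck 12; 67 kg remain.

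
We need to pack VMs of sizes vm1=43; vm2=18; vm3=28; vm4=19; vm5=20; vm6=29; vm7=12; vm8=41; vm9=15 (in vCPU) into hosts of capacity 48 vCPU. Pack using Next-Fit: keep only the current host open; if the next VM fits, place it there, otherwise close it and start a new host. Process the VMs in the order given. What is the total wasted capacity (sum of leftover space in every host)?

Put vm1 (43 vCPU) in host 1; 5 vCPU remain.
Put vm2 (18 vCPU) in host 2; 30 vCPU remain.
Put vm3 (28 vCPU) in host 2; 2 vCPU remain.
Put vm4 (19 vCPU) in host 3; 29 vCPU remain.
Put vm5 (20 vCPU) in host 3; 9 vCPU remain.
Put vm6 (29 vCPU) in host 4; 19 vCPU remain.
Put vm7 (12 vCPU) in host 4; 7 vCPU remain.
Put vm8 (41 vCPU) in host 5; 7 vCPU remain.
Put vm9 (15 vCPU) in host 6; 33 vCPU remain.
6 hosts × 48 vCPU = 288 vCPU; used 225 vCPU; unused 63 vCPU.

63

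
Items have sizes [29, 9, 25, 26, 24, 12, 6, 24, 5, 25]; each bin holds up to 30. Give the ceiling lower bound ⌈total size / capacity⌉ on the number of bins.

7 bins

Total size = 29 + 9 + 25 + 26 + 24 + 12 + 6 + 24 + 5 + 25 = 185.
⌈185 / 30⌉ = 7.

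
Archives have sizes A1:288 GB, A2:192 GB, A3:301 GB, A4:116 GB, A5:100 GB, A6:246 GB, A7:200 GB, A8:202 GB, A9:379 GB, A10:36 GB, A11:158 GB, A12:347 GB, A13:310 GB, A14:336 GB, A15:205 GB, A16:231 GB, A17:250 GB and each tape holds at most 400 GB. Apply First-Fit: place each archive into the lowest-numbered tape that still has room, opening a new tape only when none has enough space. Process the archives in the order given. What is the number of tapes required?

13 tapes

tape 1: place A1 (288 GB), 112 GB left
tape 2: place A2 (192 GB), 208 GB left
tape 3: place A3 (301 GB), 99 GB left
tape 2: place A4 (116 GB), 92 GB left
tape 1: place A5 (100 GB), 12 GB left
tape 4: place A6 (246 GB), 154 GB left
tape 5: place A7 (200 GB), 200 GB left
tape 6: place A8 (202 GB), 198 GB left
tape 7: place A9 (379 GB), 21 GB left
tape 2: place A10 (36 GB), 56 GB left
tape 5: place A11 (158 GB), 42 GB left
tape 8: place A12 (347 GB), 53 GB left
tape 9: place A13 (310 GB), 90 GB left
tape 10: place A14 (336 GB), 64 GB left
tape 11: place A15 (205 GB), 195 GB left
tape 12: place A16 (231 GB), 169 GB left
tape 13: place A17 (250 GB), 150 GB left
Final tapes: [288,100] [192,116,36] [301] [246] [200,158] [202] [379] [347] [310] [336] [205] [231] [250].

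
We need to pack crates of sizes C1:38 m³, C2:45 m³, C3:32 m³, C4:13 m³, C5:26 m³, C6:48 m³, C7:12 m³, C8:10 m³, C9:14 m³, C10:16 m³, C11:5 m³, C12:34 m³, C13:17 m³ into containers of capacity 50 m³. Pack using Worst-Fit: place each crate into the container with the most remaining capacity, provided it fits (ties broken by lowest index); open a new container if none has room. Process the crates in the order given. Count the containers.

Put C1 (38 m³) in container 1; 12 m³ remain.
Put C2 (45 m³) in container 2; 5 m³ remain.
Put C3 (32 m³) in container 3; 18 m³ remain.
Put C4 (13 m³) in container 3; 5 m³ remain.
Put C5 (26 m³) in container 4; 24 m³ remain.
Put C6 (48 m³) in container 5; 2 m³ remain.
Put C7 (12 m³) in container 4; 12 m³ remain.
Put C8 (10 m³) in container 1; 2 m³ remain.
Put C9 (14 m³) in container 6; 36 m³ remain.
Put C10 (16 m³) in container 6; 20 m³ remain.
Put C11 (5 m³) in container 6; 15 m³ remain.
Put C12 (34 m³) in container 7; 16 m³ remain.
Put C13 (17 m³) in container 8; 33 m³ remain.

8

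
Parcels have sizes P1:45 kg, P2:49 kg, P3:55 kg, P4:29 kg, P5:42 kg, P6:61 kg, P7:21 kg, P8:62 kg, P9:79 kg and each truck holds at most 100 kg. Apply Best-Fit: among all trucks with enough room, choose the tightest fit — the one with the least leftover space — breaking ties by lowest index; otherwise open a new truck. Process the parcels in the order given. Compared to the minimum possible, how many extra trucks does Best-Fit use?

Best-Fit: [45,49] [55,29] [42] [61,21] [62] [79] → 6 trucks.
Total size 443 kg; any packing needs at least ⌈443/100⌉ = 5 trucks.
An optimal packing achieves that bound: [79,21] [62,29] [61] [55,45] [49,42] → 5 trucks.
Excess: 6 − 5 = 1.

1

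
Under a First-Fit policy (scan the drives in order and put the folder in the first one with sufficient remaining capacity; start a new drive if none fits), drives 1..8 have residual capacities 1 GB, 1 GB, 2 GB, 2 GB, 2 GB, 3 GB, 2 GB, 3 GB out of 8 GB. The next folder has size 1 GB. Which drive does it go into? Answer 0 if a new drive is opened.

Drives with room: drive 1 (1 GB), drive 2 (1 GB), drive 3 (2 GB), drive 4 (2 GB), drive 5 (2 GB), drive 6 (3 GB), drive 7 (2 GB), drive 8 (3 GB).
The first with room is drive 1.

1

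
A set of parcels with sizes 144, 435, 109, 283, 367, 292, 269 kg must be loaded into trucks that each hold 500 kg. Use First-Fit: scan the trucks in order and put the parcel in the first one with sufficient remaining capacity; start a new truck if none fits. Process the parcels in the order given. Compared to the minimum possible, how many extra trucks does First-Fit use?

First-Fit: [144,109] [435] [283] [367] [292] [269] → 6 trucks.
5 parcels exceed 250 kg (half the capacity), and no two of those can share a truck, so at least 5 trucks are needed.
An optimal packing achieves that bound: [435] [367,109] [292,144] [283] [269] → 5 trucks.
Excess: 6 − 5 = 1.

1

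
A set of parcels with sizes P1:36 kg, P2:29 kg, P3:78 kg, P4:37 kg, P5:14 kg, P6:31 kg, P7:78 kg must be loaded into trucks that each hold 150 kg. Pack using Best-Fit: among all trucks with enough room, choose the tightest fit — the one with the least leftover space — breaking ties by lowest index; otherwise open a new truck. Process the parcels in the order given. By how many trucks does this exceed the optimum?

0

Best-Fit: [36,29,78] [37,14,31] [78] → 3 trucks.
Total size 303 kg; any packing needs at least ⌈303/150⌉ = 3 trucks.
So 3 is already optimal.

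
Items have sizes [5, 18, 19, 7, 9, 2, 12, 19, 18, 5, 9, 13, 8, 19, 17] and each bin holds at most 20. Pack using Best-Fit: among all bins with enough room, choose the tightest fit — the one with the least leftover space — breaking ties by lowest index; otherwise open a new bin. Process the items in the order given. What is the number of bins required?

10

Put 5 in bin 1; 15 remain.
Put 18 in bin 2; 2 remain.
Put 19 in bin 3; 1 remain.
Put 7 in bin 1; 8 remain.
Put 9 in bin 4; 11 remain.
Put 2 in bin 2; 0 remain.
Put 12 in bin 5; 8 remain.
Put 19 in bin 6; 1 remain.
Put 18 in bin 7; 2 remain.
Put 5 in bin 1; 3 remain.
Put 9 in bin 4; 2 remain.
Put 13 in bin 8; 7 remain.
Put 8 in bin 5; 0 remain.
Put 19 in bin 9; 1 remain.
Put 17 in bin 10; 3 remain.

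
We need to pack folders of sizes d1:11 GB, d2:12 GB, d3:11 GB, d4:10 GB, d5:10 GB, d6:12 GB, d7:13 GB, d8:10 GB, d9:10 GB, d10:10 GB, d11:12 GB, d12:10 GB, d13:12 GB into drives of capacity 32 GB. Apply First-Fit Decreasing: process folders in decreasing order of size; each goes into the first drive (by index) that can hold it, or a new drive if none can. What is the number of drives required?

Sorted descending: 13, 12, 12, 12, 12, 11, 11, 10, 10, 10, 10, 10, 10.
13 GB → drive 1 (remaining 19 GB)
12 GB → drive 1 (remaining 7 GB)
12 GB → drive 2 (remaining 20 GB)
12 GB → drive 2 (remaining 8 GB)
12 GB → drive 3 (remaining 20 GB)
11 GB → drive 3 (remaining 9 GB)
11 GB → drive 4 (remaining 21 GB)
10 GB → drive 4 (remaining 11 GB)
10 GB → drive 4 (remaining 1 GB)
10 GB → drive 5 (remaining 22 GB)
10 GB → drive 5 (remaining 12 GB)
10 GB → drive 5 (remaining 2 GB)
10 GB → drive 6 (remaining 22 GB)

6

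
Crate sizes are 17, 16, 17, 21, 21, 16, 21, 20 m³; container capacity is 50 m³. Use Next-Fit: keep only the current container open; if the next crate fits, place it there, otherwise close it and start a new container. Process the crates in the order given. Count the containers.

4

container 1: place 17 m³, 33 m³ left
container 1: place 16 m³, 17 m³ left
container 1: place 17 m³, 0 m³ left
container 2: place 21 m³, 29 m³ left
container 2: place 21 m³, 8 m³ left
container 3: place 16 m³, 34 m³ left
container 3: place 21 m³, 13 m³ left
container 4: place 20 m³, 30 m³ left
Final containers: [17,16,17] [21,21] [16,21] [20].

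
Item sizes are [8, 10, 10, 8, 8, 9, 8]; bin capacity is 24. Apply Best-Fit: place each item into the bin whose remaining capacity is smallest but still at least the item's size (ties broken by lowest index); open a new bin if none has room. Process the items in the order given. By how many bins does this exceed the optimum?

Best-Fit: [8,10] [10,8] [8,9] [8] → 4 bins.
Total size 61; any packing needs at least ⌈61/24⌉ = 3 bins.
An optimal packing achieves that bound: [10,10] [9,8] [8,8,8] → 3 bins.
Excess: 4 − 3 = 1.

1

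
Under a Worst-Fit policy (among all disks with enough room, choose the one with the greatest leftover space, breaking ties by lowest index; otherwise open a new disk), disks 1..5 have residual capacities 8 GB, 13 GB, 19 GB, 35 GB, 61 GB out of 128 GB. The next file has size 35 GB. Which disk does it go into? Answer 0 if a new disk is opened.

5

Disks with room: disk 4 (35 GB), disk 5 (61 GB).
Most room is disk 5 with 61 GB free.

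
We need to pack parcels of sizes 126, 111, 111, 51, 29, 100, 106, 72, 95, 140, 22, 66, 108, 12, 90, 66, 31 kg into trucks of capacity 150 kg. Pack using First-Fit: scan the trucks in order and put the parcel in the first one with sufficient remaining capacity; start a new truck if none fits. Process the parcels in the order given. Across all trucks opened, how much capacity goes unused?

truck 1: place 126 kg, 24 kg left
truck 2: place 111 kg, 39 kg left
truck 3: place 111 kg, 39 kg left
truck 4: place 51 kg, 99 kg left
truck 2: place 29 kg, 10 kg left
truck 5: place 100 kg, 50 kg left
truck 6: place 106 kg, 44 kg left
truck 4: place 72 kg, 27 kg left
truck 7: place 95 kg, 55 kg left
truck 8: place 140 kg, 10 kg left
truck 1: place 22 kg, 2 kg left
truck 9: place 66 kg, 84 kg left
truck 10: place 108 kg, 42 kg left
truck 3: place 12 kg, 27 kg left
truck 11: place 90 kg, 60 kg left
truck 9: place 66 kg, 18 kg left
truck 5: place 31 kg, 19 kg left
11 trucks × 150 kg = 1650 kg; used 1336 kg; unused 314 kg.

314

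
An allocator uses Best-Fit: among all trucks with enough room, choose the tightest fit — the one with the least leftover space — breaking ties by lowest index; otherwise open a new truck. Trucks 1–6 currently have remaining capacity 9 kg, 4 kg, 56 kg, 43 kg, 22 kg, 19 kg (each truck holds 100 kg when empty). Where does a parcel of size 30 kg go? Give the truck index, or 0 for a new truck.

4

Trucks with room: truck 3 (56 kg), truck 4 (43 kg).
Tightest fit is truck 4 with 43 kg free.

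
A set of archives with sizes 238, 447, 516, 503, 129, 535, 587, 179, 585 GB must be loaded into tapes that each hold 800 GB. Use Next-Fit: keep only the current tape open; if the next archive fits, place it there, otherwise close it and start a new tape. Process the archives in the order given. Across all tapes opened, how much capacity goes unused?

238 GB → tape 1 (remaining 562 GB)
447 GB → tape 1 (remaining 115 GB)
516 GB → tape 2 (remaining 284 GB)
503 GB → tape 3 (remaining 297 GB)
129 GB → tape 3 (remaining 168 GB)
535 GB → tape 4 (remaining 265 GB)
587 GB → tape 5 (remaining 213 GB)
179 GB → tape 5 (remaining 34 GB)
585 GB → tape 6 (remaining 215 GB)
6 tapes × 800 GB = 4800 GB; used 3719 GB; unused 1081 GB.

1081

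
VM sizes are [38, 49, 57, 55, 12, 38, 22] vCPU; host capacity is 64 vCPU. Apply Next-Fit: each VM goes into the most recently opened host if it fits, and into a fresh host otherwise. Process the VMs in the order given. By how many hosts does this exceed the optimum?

Next-Fit: [38] [49] [57] [55] [12,38] [22] → 6 hosts.
Total size 271 vCPU; any packing needs at least ⌈271/64⌉ = 5 hosts.
An optimal packing achieves that bound: [57] [55] [49,12] [38,22] [38] → 5 hosts.
Excess: 6 − 5 = 1.

1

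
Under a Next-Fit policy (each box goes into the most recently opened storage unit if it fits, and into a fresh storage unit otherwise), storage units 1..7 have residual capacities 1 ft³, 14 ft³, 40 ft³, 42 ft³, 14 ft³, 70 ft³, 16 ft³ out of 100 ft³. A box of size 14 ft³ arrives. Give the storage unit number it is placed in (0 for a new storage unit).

Next-Fit only looks at storage unit 7, which has 16 ft³ free.
14 ft³ fits there.

7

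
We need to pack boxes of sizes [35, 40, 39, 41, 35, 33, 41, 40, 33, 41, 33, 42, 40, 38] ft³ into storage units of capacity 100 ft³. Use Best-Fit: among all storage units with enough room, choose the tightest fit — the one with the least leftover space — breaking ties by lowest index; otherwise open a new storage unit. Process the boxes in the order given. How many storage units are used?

7 storage units

Put 35 ft³ in storage unit 1; 65 ft³ remain.
Put 40 ft³ in storage unit 1; 25 ft³ remain.
Put 39 ft³ in storage unit 2; 61 ft³ remain.
Put 41 ft³ in storage unit 2; 20 ft³ remain.
Put 35 ft³ in storage unit 3; 65 ft³ remain.
Put 33 ft³ in storage unit 3; 32 ft³ remain.
Put 41 ft³ in storage unit 4; 59 ft³ remain.
Put 40 ft³ in storage unit 4; 19 ft³ remain.
Put 33 ft³ in storage unit 5; 67 ft³ remain.
Put 41 ft³ in storage unit 5; 26 ft³ remain.
Put 33 ft³ in storage unit 6; 67 ft³ remain.
Put 42 ft³ in storage unit 6; 25 ft³ remain.
Put 40 ft³ in storage unit 7; 60 ft³ remain.
Put 38 ft³ in storage unit 7; 22 ft³ remain.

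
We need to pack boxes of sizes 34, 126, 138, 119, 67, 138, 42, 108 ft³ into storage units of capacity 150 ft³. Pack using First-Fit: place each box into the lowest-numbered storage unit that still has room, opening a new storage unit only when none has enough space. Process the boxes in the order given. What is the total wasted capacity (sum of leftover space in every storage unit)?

34 ft³ → storage unit 1 (remaining 116 ft³)
126 ft³ → storage unit 2 (remaining 24 ft³)
138 ft³ → storage unit 3 (remaining 12 ft³)
119 ft³ → storage unit 4 (remaining 31 ft³)
67 ft³ → storage unit 1 (remaining 49 ft³)
138 ft³ → storage unit 5 (remaining 12 ft³)
42 ft³ → storage unit 1 (remaining 7 ft³)
108 ft³ → storage unit 6 (remaining 42 ft³)
6 storage units × 150 ft³ = 900 ft³; used 772 ft³; unused 128 ft³.

128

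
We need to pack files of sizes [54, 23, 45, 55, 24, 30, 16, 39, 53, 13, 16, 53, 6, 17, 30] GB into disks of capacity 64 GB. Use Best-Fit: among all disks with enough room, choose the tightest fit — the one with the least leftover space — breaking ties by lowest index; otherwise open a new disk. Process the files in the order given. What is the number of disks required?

Put 54 GB in disk 1; 10 GB remain.
Put 23 GB in disk 2; 41 GB remain.
Put 45 GB in disk 3; 19 GB remain.
Put 55 GB in disk 4; 9 GB remain.
Put 24 GB in disk 2; 17 GB remain.
Put 30 GB in disk 5; 34 GB remain.
Put 16 GB in disk 2; 1 GB remain.
Put 39 GB in disk 6; 25 GB remain.
Put 53 GB in disk 7; 11 GB remain.
Put 13 GB in disk 3; 6 GB remain.
Put 16 GB in disk 6; 9 GB remain.
Put 53 GB in disk 8; 11 GB remain.
Put 6 GB in disk 3; 0 GB remain.
Put 17 GB in disk 5; 17 GB remain.
Put 30 GB in disk 9; 34 GB remain.
Final disks: [54] [23,24,16] [45,13,6] [55] [30,17] [39,16] [53] [53] [30].

9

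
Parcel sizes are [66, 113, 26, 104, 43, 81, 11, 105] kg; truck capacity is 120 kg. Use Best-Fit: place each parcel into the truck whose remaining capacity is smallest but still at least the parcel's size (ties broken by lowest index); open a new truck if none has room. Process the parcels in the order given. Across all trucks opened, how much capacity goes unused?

171

truck 1: place 66 kg, 54 kg left
truck 2: place 113 kg, 7 kg left
truck 1: place 26 kg, 28 kg left
truck 3: place 104 kg, 16 kg left
truck 4: place 43 kg, 77 kg left
truck 5: place 81 kg, 39 kg left
truck 3: place 11 kg, 5 kg left
truck 6: place 105 kg, 15 kg left
6 trucks × 120 kg = 720 kg; used 549 kg; unused 171 kg.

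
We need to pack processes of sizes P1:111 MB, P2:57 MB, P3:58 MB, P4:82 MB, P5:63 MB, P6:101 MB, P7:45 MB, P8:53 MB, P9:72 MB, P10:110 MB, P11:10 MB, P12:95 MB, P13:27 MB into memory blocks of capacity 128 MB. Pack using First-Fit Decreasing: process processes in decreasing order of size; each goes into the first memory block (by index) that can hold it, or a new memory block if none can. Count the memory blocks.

8 memory blocks

Sorted descending: 111, 110, 101, 95, 82, 72, 63, 58, 57, 53, 45, 27, 10.
Put 111 MB in memory block 1; 17 MB remain.
Put 110 MB in memory block 2; 18 MB remain.
Put 101 MB in memory block 3; 27 MB remain.
Put 95 MB in memory block 4; 33 MB remain.
Put 82 MB in memory block 5; 46 MB remain.
Put 72 MB in memory block 6; 56 MB remain.
Put 63 MB in memory block 7; 65 MB remain.
Put 58 MB in memory block 7; 7 MB remain.
Put 57 MB in memory block 8; 71 MB remain.
Put 53 MB in memory block 6; 3 MB remain.
Put 45 MB in memory block 5; 1 MB remain.
Put 27 MB in memory block 3; 0 MB remain.
Put 10 MB in memory block 1; 7 MB remain.
Final memory blocks: [111,10] [110] [101,27] [95] [82,45] [72,53] [63,58] [57].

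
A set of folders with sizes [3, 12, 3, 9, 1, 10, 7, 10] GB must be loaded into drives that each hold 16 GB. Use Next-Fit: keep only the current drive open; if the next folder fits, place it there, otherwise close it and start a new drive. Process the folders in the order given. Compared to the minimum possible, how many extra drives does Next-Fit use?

Next-Fit: [3,12] [3,9,1] [10] [7] [10] → 5 drives.
Total size 55 GB; any packing needs at least ⌈55/16⌉ = 4 drives.
An optimal packing achieves that bound: [12,3,1] [10,3] [10] [9,7] → 4 drives.
Excess: 5 − 4 = 1.

1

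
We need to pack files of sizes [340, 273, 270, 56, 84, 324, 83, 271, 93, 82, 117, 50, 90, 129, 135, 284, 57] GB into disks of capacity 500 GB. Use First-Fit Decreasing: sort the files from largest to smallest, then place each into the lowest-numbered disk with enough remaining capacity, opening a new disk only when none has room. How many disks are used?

6

Sorted descending: 340, 324, 284, 273, 271, 270, 135, 129, 117, 93, 90, 84, 83, 82, 57, 56, 50.
Put 340 GB in disk 1; 160 GB remain.
Put 324 GB in disk 2; 176 GB remain.
Put 284 GB in disk 3; 216 GB remain.
Put 273 GB in disk 4; 227 GB remain.
Put 271 GB in disk 5; 229 GB remain.
Put 270 GB in disk 6; 230 GB remain.
Put 135 GB in disk 1; 25 GB remain.
Put 129 GB in disk 2; 47 GB remain.
Put 117 GB in disk 3; 99 GB remain.
Put 93 GB in disk 3; 6 GB remain.
Put 90 GB in disk 4; 137 GB remain.
Put 84 GB in disk 4; 53 GB remain.
Put 83 GB in disk 5; 146 GB remain.
Put 82 GB in disk 5; 64 GB remain.
Put 57 GB in disk 5; 7 GB remain.
Put 56 GB in disk 6; 174 GB remain.
Put 50 GB in disk 4; 3 GB remain.
Final disks: [340,135] [324,129] [284,117,93] [273,90,84,50] [271,83,82,57] [270,56].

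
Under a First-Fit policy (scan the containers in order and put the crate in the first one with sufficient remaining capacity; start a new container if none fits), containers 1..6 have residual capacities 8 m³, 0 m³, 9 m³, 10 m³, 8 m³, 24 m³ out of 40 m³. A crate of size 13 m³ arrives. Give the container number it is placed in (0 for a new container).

6

Containers with room: container 6 (24 m³).
The first with room is container 6.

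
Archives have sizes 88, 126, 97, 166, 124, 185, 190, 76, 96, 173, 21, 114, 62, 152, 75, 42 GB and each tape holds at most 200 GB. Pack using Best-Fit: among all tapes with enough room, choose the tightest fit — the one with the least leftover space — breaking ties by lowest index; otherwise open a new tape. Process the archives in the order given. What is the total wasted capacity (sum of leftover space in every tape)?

213

Put 88 GB in tape 1; 112 GB remain.
Put 126 GB in tape 2; 74 GB remain.
Put 97 GB in tape 1; 15 GB remain.
Put 166 GB in tape 3; 34 GB remain.
Put 124 GB in tape 4; 76 GB remain.
Put 185 GB in tape 5; 15 GB remain.
Put 190 GB in tape 6; 10 GB remain.
Put 76 GB in tape 4; 0 GB remain.
Put 96 GB in tape 7; 104 GB remain.
Put 173 GB in tape 8; 27 GB remain.
Put 21 GB in tape 8; 6 GB remain.
Put 114 GB in tape 9; 86 GB remain.
Put 62 GB in tape 2; 12 GB remain.
Put 152 GB in tape 10; 48 GB remain.
Put 75 GB in tape 9; 11 GB remain.
Put 42 GB in tape 10; 6 GB remain.
10 tapes × 200 GB = 2000 GB; used 1787 GB; unused 213 GB.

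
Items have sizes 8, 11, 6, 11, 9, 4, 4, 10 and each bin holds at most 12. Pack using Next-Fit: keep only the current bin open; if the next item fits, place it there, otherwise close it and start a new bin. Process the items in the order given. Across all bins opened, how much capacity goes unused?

8 → bin 1 (remaining 4)
11 → bin 2 (remaining 1)
6 → bin 3 (remaining 6)
11 → bin 4 (remaining 1)
9 → bin 5 (remaining 3)
4 → bin 6 (remaining 8)
4 → bin 6 (remaining 4)
10 → bin 7 (remaining 2)
7 bins × 12 = 84; used 63; unused 21.

21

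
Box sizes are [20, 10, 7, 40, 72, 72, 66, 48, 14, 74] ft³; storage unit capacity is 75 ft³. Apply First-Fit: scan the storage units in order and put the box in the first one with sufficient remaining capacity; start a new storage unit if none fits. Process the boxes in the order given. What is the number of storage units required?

storage unit 1: place 20 ft³, 55 ft³ left
storage unit 1: place 10 ft³, 45 ft³ left
storage unit 1: place 7 ft³, 38 ft³ left
storage unit 2: place 40 ft³, 35 ft³ left
storage unit 3: place 72 ft³, 3 ft³ left
storage unit 4: place 72 ft³, 3 ft³ left
storage unit 5: place 66 ft³, 9 ft³ left
storage unit 6: place 48 ft³, 27 ft³ left
storage unit 1: place 14 ft³, 24 ft³ left
storage unit 7: place 74 ft³, 1 ft³ left
Final storage units: [20,10,7,14] [40] [72] [72] [66] [48] [74].

7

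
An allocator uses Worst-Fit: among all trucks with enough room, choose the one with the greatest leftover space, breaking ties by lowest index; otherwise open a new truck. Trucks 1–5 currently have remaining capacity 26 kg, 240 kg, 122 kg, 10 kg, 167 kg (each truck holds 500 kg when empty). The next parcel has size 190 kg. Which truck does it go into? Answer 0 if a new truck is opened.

2

Trucks with room: truck 2 (240 kg).
Most room is truck 2 with 240 kg free.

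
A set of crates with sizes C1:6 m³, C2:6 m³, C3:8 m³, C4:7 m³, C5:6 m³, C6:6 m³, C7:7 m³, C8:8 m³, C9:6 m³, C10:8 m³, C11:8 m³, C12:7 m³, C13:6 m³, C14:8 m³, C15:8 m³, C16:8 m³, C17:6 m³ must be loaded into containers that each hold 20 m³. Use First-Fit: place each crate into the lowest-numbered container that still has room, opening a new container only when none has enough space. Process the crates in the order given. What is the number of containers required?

container 1: place C1 (6 m³), 14 m³ left
container 1: place C2 (6 m³), 8 m³ left
container 1: place C3 (8 m³), 0 m³ left
container 2: place C4 (7 m³), 13 m³ left
container 2: place C5 (6 m³), 7 m³ left
container 2: place C6 (6 m³), 1 m³ left
container 3: place C7 (7 m³), 13 m³ left
container 3: place C8 (8 m³), 5 m³ left
container 4: place C9 (6 m³), 14 m³ left
container 4: place C10 (8 m³), 6 m³ left
container 5: place C11 (8 m³), 12 m³ left
container 5: place C12 (7 m³), 5 m³ left
container 4: place C13 (6 m³), 0 m³ left
container 6: place C14 (8 m³), 12 m³ left
container 6: place C15 (8 m³), 4 m³ left
container 7: place C16 (8 m³), 12 m³ left
container 7: place C17 (6 m³), 6 m³ left
Final containers: [6,6,8] [7,6,6] [7,8] [6,8,6] [8,7] [8,8] [8,6].

7 containers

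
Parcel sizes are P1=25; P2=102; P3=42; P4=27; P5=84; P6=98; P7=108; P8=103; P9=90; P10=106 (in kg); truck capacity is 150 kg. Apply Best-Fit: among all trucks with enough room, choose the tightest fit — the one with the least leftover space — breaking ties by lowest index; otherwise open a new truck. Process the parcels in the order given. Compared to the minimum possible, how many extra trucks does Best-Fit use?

1

Best-Fit: [25,102] [42,27] [84] [98] [108] [103] [90] [106] → 8 trucks.
7 parcels exceed 75 kg (half the capacity), and no two of those can share a truck, so at least 7 trucks are needed.
An optimal packing achieves that bound: [108,42] [106,27] [103,25] [102] [98] [90] [84] → 7 trucks.
Excess: 8 − 7 = 1.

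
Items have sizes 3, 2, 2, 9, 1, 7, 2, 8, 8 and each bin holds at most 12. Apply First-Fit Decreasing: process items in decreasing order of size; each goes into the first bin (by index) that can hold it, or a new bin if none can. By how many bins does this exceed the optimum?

0

First-Fit Decreasing: [9,3] [8,2,2] [8,2,1] [7] → 4 bins.
Total size 42; any packing needs at least ⌈42/12⌉ = 4 bins.
So 4 is already optimal.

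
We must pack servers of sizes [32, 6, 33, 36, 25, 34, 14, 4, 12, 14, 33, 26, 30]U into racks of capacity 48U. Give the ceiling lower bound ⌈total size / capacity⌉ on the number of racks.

7

Total size = 32 + 6 + 33 + 36 + 25 + 34 + 14 + 4 + 12 + 14 + 33 + 26 + 30 = 299U.
⌈299 / 48⌉ = 7.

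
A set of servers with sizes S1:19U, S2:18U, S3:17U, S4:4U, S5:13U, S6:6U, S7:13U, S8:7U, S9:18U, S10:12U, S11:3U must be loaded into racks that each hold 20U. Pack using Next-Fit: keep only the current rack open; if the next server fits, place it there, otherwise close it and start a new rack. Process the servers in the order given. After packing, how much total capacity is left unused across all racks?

30

rack 1: place S1 (19U), 1U left
rack 2: place S2 (18U), 2U left
rack 3: place S3 (17U), 3U left
rack 4: place S4 (4U), 16U left
rack 4: place S5 (13U), 3U left
rack 5: place S6 (6U), 14U left
rack 5: place S7 (13U), 1U left
rack 6: place S8 (7U), 13U left
rack 7: place S9 (18U), 2U left
rack 8: place S10 (12U), 8U left
rack 8: place S11 (3U), 5U left
8 racks × 20U = 160U; used 130U; unused 30U.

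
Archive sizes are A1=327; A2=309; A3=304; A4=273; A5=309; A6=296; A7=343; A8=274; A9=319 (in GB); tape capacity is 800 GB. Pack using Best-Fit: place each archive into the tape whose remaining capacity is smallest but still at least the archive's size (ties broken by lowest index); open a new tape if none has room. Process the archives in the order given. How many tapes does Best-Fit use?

5

A1 (327 GB) → tape 1 (remaining 473 GB)
A2 (309 GB) → tape 1 (remaining 164 GB)
A3 (304 GB) → tape 2 (remaining 496 GB)
A4 (273 GB) → tape 2 (remaining 223 GB)
A5 (309 GB) → tape 3 (remaining 491 GB)
A6 (296 GB) → tape 3 (remaining 195 GB)
A7 (343 GB) → tape 4 (remaining 457 GB)
A8 (274 GB) → tape 4 (remaining 183 GB)
A9 (319 GB) → tape 5 (remaining 481 GB)
Final tapes: [327,309] [304,273] [309,296] [343,274] [319].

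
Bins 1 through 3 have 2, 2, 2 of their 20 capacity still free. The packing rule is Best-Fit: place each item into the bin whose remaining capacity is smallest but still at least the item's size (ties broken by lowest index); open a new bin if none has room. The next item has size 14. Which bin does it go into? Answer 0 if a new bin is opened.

No bin has ≥ 14 free, so a new bin is opened.

0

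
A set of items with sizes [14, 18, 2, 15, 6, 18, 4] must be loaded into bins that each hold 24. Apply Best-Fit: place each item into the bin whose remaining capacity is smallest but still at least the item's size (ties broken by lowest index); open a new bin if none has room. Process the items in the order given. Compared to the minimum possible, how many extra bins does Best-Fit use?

Best-Fit: [14] [18,2,4] [15,6] [18] → 4 bins.
Total size 77; any packing needs at least ⌈77/24⌉ = 4 bins.
So 4 is already optimal.

0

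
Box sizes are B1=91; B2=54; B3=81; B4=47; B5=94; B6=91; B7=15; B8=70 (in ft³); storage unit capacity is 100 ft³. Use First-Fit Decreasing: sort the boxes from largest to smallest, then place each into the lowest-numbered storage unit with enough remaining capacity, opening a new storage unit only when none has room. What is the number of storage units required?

7

Sorted descending: 94, 91, 91, 81, 70, 54, 47, 15.
storage unit 1: place 94 ft³, 6 ft³ left
storage unit 2: place 91 ft³, 9 ft³ left
storage unit 3: place 91 ft³, 9 ft³ left
storage unit 4: place 81 ft³, 19 ft³ left
storage unit 5: place 70 ft³, 30 ft³ left
storage unit 6: place 54 ft³, 46 ft³ left
storage unit 7: place 47 ft³, 53 ft³ left
storage unit 4: place 15 ft³, 4 ft³ left
Final storage units: [94] [91] [91] [81,15] [70] [54] [47].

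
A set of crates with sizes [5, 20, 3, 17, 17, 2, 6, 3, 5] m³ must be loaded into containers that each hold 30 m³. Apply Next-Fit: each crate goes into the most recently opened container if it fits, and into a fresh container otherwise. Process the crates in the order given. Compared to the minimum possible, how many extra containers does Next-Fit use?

1

Next-Fit: [5,20,3] [17] [17,2,6,3] [5] → 4 containers.
Total size 78 m³; any packing needs at least ⌈78/30⌉ = 3 containers.
An optimal packing achieves that bound: [20,6,3] [17,5,5,3] [17,2] → 3 containers.
Excess: 4 − 3 = 1.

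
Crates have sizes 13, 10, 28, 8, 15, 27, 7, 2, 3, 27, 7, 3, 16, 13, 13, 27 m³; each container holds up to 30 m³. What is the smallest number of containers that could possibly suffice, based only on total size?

8

Total size = 13 + 10 + 28 + 8 + 15 + 27 + 7 + 2 + 3 + 27 + 7 + 3 + 16 + 13 + 13 + 27 = 219 m³.
⌈219 / 30⌉ = 8.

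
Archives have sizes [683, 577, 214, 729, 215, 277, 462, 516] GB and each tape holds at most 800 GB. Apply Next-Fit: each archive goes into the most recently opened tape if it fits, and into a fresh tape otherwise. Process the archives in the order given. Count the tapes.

6

Put 683 GB in tape 1; 117 GB remain.
Put 577 GB in tape 2; 223 GB remain.
Put 214 GB in tape 2; 9 GB remain.
Put 729 GB in tape 3; 71 GB remain.
Put 215 GB in tape 4; 585 GB remain.
Put 277 GB in tape 4; 308 GB remain.
Put 462 GB in tape 5; 338 GB remain.
Put 516 GB in tape 6; 284 GB remain.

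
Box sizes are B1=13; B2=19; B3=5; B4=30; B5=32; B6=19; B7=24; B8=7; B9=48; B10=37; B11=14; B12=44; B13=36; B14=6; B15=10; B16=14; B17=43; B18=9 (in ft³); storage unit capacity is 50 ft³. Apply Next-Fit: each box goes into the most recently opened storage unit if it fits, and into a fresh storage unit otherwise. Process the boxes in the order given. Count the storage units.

12 storage units

B1 (13 ft³) → storage unit 1 (remaining 37 ft³)
B2 (19 ft³) → storage unit 1 (remaining 18 ft³)
B3 (5 ft³) → storage unit 1 (remaining 13 ft³)
B4 (30 ft³) → storage unit 2 (remaining 20 ft³)
B5 (32 ft³) → storage unit 3 (remaining 18 ft³)
B6 (19 ft³) → storage unit 4 (remaining 31 ft³)
B7 (24 ft³) → storage unit 4 (remaining 7 ft³)
B8 (7 ft³) → storage unit 4 (remaining 0 ft³)
B9 (48 ft³) → storage unit 5 (remaining 2 ft³)
B10 (37 ft³) → storage unit 6 (remaining 13 ft³)
B11 (14 ft³) → storage unit 7 (remaining 36 ft³)
B12 (44 ft³) → storage unit 8 (remaining 6 ft³)
B13 (36 ft³) → storage unit 9 (remaining 14 ft³)
B14 (6 ft³) → storage unit 9 (remaining 8 ft³)
B15 (10 ft³) → storage unit 10 (remaining 40 ft³)
B16 (14 ft³) → storage unit 10 (remaining 26 ft³)
B17 (43 ft³) → storage unit 11 (remaining 7 ft³)
B18 (9 ft³) → storage unit 12 (remaining 41 ft³)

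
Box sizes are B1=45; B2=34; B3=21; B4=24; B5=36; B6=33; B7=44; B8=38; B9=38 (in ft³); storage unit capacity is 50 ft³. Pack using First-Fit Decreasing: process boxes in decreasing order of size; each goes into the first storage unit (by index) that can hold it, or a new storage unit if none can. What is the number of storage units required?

8

Sorted descending: 45, 44, 38, 38, 36, 34, 33, 24, 21.
storage unit 1: place 45 ft³, 5 ft³ left
storage unit 2: place 44 ft³, 6 ft³ left
storage unit 3: place 38 ft³, 12 ft³ left
storage unit 4: place 38 ft³, 12 ft³ left
storage unit 5: place 36 ft³, 14 ft³ left
storage unit 6: place 34 ft³, 16 ft³ left
storage unit 7: place 33 ft³, 17 ft³ left
storage unit 8: place 24 ft³, 26 ft³ left
storage unit 8: place 21 ft³, 5 ft³ left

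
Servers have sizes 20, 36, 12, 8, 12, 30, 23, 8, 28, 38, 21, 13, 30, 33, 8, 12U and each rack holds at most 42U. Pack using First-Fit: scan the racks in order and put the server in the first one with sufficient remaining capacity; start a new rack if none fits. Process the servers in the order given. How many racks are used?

20U → rack 1 (remaining 22U)
36U → rack 2 (remaining 6U)
12U → rack 1 (remaining 10U)
8U → rack 1 (remaining 2U)
12U → rack 3 (remaining 30U)
30U → rack 3 (remaining 0U)
23U → rack 4 (remaining 19U)
8U → rack 4 (remaining 11U)
28U → rack 5 (remaining 14U)
38U → rack 6 (remaining 4U)
21U → rack 7 (remaining 21U)
13U → rack 5 (remaining 1U)
30U → rack 8 (remaining 12U)
33U → rack 9 (remaining 9U)
8U → rack 4 (remaining 3U)
12U → rack 7 (remaining 9U)
Final racks: [20,12,8] [36] [12,30] [23,8,8] [28,13] [38] [21,12] [30] [33].

9 racks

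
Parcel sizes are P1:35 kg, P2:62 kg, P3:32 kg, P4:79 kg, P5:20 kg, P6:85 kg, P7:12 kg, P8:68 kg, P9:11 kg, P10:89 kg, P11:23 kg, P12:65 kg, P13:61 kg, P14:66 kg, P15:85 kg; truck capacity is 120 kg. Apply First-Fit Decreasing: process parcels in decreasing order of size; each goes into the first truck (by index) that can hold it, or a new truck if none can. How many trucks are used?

Sorted descending: 89, 85, 85, 79, 68, 66, 65, 62, 61, 35, 32, 23, 20, 12, 11.
89 kg → truck 1 (remaining 31 kg)
85 kg → truck 2 (remaining 35 kg)
85 kg → truck 3 (remaining 35 kg)
79 kg → truck 4 (remaining 41 kg)
68 kg → truck 5 (remaining 52 kg)
66 kg → truck 6 (remaining 54 kg)
65 kg → truck 7 (remaining 55 kg)
62 kg → truck 8 (remaining 58 kg)
61 kg → truck 9 (remaining 59 kg)
35 kg → truck 2 (remaining 0 kg)
32 kg → truck 3 (remaining 3 kg)
23 kg → truck 1 (remaining 8 kg)
20 kg → truck 4 (remaining 21 kg)
12 kg → truck 4 (remaining 9 kg)
11 kg → truck 5 (remaining 41 kg)
Final trucks: [89,23] [85,35] [85,32] [79,20,12] [68,11] [66] [65] [62] [61].

9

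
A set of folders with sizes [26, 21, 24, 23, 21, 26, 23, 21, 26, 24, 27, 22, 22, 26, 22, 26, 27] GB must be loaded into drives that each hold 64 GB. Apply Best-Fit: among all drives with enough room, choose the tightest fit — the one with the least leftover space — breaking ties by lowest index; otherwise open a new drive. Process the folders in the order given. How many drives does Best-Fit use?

9

drive 1: place 26 GB, 38 GB left
drive 1: place 21 GB, 17 GB left
drive 2: place 24 GB, 40 GB left
drive 2: place 23 GB, 17 GB left
drive 3: place 21 GB, 43 GB left
drive 3: place 26 GB, 17 GB left
drive 4: place 23 GB, 41 GB left
drive 4: place 21 GB, 20 GB left
drive 5: place 26 GB, 38 GB left
drive 5: place 24 GB, 14 GB left
drive 6: place 27 GB, 37 GB left
drive 6: place 22 GB, 15 GB left
drive 7: place 22 GB, 42 GB left
drive 7: place 26 GB, 16 GB left
drive 8: place 22 GB, 42 GB left
drive 8: place 26 GB, 16 GB left
drive 9: place 27 GB, 37 GB left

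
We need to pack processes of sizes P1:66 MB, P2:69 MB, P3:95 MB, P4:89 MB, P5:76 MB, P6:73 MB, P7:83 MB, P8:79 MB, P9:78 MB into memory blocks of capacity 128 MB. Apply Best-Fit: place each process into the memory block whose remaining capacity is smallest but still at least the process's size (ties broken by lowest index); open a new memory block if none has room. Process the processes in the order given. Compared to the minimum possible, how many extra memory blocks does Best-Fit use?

0

Best-Fit: [66] [69] [95] [89] [76] [73] [83] [79] [78] → 9 memory blocks.
9 processes exceed 64 MB (half the capacity), and no two of those can share a memory block, so at least 9 memory blocks are needed.
So 9 is already optimal.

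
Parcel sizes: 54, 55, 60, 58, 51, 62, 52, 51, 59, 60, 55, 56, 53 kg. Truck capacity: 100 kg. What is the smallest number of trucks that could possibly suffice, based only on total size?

Total size = 54 + 55 + 60 + 58 + 51 + 62 + 52 + 51 + 59 + 60 + 55 + 56 + 53 = 726 kg.
⌈726 / 100⌉ = 8.

8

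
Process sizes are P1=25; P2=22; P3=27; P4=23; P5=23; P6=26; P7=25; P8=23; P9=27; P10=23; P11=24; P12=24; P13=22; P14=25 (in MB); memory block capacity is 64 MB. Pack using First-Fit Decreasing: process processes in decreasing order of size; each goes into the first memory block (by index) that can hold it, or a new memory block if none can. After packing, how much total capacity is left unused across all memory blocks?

Sorted descending: 27, 27, 26, 25, 25, 25, 24, 24, 23, 23, 23, 23, 22, 22.
memory block 1: place 27 MB, 37 MB left
memory block 1: place 27 MB, 10 MB left
memory block 2: place 26 MB, 38 MB left
memory block 2: place 25 MB, 13 MB left
memory block 3: place 25 MB, 39 MB left
memory block 3: place 25 MB, 14 MB left
memory block 4: place 24 MB, 40 MB left
memory block 4: place 24 MB, 16 MB left
memory block 5: place 23 MB, 41 MB left
memory block 5: place 23 MB, 18 MB left
memory block 6: place 23 MB, 41 MB left
memory block 6: place 23 MB, 18 MB left
memory block 7: place 22 MB, 42 MB left
memory block 7: place 22 MB, 20 MB left
7 memory blocks × 64 MB = 448 MB; used 339 MB; unused 109 MB.

109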